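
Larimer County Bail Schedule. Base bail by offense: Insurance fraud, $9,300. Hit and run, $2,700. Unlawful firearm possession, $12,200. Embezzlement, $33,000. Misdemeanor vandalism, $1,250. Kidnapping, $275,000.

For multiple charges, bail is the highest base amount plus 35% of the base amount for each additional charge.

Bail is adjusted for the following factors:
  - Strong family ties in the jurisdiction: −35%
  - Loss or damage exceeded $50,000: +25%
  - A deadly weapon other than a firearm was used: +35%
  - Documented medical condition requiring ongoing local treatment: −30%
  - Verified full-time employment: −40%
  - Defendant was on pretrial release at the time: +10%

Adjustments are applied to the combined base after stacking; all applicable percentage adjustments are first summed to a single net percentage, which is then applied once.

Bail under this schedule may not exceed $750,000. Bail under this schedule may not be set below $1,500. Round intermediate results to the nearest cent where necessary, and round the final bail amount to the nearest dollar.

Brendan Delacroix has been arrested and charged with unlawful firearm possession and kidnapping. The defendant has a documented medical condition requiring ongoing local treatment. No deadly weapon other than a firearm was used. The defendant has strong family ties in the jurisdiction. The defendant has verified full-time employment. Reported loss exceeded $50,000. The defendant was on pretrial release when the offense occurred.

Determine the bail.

$83,781

Base amounts from the schedule: unlawful firearm possession $12,200; kidnapping $275,000.
Stacking rule: highest base plus 35% of each additional charge. Highest is kidnapping at $275,000. Additional: $12,200 × 35% = $4,270. Combined base = $275,000 + $4,270 = $279,270.
Net percentage adjustment: −35% +25% −30% −40% +10% = −70%. $279,270 × 0.3 = $83,781.
$83,781 is within the $750,000 maximum.
$83,781 is at or above the $1,500 minimum.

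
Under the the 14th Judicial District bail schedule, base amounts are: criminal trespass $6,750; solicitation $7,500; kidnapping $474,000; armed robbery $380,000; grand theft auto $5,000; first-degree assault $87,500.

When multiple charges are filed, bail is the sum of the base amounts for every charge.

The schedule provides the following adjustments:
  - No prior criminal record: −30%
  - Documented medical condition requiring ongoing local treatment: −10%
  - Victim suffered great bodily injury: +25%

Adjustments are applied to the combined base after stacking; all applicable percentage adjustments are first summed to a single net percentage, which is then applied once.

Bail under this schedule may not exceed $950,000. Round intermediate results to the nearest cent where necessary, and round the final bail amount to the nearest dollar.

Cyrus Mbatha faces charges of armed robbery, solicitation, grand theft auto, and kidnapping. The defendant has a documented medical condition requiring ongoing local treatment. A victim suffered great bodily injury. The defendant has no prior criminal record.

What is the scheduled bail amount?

Base amounts from the schedule: armed robbery $380,000; solicitation $7,500; grand theft auto $5,000; kidnapping $474,000.
Stacking rule: sum of all bases. $380,000 + $7,500 + $5,000 + $474,000 = $866,500.
Net percentage adjustment: −30% −10% +25% = −15%. $866,500 × 0.85 = $736,525.
$736,525 is within the $950,000 maximum.

$736,525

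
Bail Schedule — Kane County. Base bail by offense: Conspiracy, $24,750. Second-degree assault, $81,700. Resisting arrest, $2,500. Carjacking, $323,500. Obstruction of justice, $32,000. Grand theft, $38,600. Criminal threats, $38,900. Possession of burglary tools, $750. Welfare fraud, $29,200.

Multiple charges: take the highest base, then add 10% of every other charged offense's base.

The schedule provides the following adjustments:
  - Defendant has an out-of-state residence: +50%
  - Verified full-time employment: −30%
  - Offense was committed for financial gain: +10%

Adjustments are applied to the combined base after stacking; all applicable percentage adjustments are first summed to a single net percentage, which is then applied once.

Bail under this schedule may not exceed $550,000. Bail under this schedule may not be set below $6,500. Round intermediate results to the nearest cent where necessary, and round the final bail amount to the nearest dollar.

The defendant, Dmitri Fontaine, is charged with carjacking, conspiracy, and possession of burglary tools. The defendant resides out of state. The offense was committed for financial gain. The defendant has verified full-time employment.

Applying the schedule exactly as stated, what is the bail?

$423,865

Base amounts from the schedule: carjacking $323,500; conspiracy $24,750; possession of burglary tools $750.
Stacking rule: highest base plus 10% of each additional charge. Highest is carjacking at $323,500. Additional: $24,750 × 10% = $2,475; $750 × 10% = $75. Combined base = $323,500 + $2,550 = $326,050.
Net percentage adjustment: +50% −30% +10% = +30%. $326,050 × 1.3 = $423,865.
$423,865 is within the $550,000 maximum.
$423,865 is at or above the $6,500 minimum.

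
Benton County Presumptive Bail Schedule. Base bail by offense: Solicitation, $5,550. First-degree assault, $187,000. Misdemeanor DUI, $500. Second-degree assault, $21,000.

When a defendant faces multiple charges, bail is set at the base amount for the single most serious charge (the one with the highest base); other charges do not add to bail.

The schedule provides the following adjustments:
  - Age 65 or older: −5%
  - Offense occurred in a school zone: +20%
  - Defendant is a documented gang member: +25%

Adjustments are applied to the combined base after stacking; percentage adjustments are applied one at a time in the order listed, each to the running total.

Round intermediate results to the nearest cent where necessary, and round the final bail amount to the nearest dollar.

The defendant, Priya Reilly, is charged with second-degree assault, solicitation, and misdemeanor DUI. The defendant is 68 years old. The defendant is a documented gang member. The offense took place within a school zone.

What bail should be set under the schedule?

$29,925

Base amounts from the schedule: second-degree assault $21,000; solicitation $5,550; misdemeanor DUI $500.
Stacking rule: use the highest base only. Highest is second-degree assault at $21,000. Combined base = $21,000.
Age 65 or older (−5%): $21,000 × 0.95 = $19,950.
Offense occurred in a school zone (+20%): $19,950 × 1.2 = $23,940.
Defendant is a documented gang member (+25%): $23,940 × 1.25 = $29,925.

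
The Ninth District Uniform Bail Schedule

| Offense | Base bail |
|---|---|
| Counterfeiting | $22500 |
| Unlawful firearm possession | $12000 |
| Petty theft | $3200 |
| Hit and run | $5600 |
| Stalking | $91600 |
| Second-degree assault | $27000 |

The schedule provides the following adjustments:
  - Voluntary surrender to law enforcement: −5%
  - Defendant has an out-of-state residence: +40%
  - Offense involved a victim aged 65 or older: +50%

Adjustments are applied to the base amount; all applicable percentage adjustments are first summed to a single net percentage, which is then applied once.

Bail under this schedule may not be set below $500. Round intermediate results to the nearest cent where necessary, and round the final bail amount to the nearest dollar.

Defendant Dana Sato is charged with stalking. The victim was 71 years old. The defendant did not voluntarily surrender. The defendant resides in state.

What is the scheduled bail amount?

$137400

Base amounts from the schedule: stalking $91600.
Single charge. Combined base = $91600.
Offense involved a victim aged 65 or older (+50%): $91600 × 1.5 = $137400.
$137400 is at or above the $500 minimum.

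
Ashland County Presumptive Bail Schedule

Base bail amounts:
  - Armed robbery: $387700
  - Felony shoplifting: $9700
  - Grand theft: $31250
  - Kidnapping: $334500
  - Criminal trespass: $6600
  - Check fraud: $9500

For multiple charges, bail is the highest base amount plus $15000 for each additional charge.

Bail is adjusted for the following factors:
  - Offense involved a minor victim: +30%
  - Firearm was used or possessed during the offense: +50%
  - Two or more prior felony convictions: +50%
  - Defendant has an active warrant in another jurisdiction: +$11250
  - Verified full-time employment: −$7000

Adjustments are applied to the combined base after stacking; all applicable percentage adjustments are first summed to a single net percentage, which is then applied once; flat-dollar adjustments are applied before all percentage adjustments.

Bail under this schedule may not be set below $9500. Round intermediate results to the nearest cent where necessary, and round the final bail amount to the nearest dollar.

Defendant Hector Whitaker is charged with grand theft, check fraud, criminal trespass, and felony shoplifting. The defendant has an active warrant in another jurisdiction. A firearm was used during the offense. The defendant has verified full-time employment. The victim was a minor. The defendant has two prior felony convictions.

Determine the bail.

$185150

Base amounts from the schedule: grand theft $31250; check fraud $9500; criminal trespass $6600; felony shoplifting $9700.
Stacking rule: highest base plus $15000 per additional charge. Highest is grand theft at $31250; 3 additional charges → +$45000. Combined base = $76250.
Defendant has an active warrant in another jurisdiction (+$11250 flat): $76250 + $11250 = $87500.
Verified full-time employment (−$7000 flat): $87500 − $7000 = $80500.
Net percentage adjustment: +30% +50% +50% = +130%. $80500 × 2.3 = $185150.
$185150 is at or above the $9500 minimum.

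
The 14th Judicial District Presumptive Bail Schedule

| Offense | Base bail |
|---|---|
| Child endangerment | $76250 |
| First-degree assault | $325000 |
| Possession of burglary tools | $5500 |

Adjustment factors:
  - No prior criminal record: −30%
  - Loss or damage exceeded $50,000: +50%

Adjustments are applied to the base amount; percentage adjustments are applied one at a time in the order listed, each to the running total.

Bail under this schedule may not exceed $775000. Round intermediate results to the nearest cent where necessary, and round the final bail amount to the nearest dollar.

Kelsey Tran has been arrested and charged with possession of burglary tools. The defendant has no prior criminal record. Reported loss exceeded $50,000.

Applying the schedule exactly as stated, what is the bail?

$5775

Base amounts from the schedule: possession of burglary tools $5500.
Single charge. Combined base = $5500.
No prior criminal record (−30%): $5500 × 0.7 = $3850.
Loss or damage exceeded $50,000 (+50%): $3850 × 1.5 = $5775.
$5775 is within the $775000 maximum.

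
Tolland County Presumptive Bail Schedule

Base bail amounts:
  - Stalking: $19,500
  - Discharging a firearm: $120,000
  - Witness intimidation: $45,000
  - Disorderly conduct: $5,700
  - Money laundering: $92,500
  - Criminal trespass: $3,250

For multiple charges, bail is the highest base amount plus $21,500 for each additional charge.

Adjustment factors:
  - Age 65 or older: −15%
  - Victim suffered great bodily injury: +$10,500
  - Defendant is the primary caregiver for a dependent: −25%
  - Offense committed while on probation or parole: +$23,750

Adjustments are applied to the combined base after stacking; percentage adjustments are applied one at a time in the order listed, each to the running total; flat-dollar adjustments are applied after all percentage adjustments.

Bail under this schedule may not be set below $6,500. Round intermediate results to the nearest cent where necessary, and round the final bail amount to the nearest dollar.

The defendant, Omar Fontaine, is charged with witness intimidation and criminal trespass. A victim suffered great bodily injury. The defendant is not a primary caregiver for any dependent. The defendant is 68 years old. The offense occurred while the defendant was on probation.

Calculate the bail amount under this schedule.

Base amounts from the schedule: witness intimidation $45,000; criminal trespass $3,250.
Stacking rule: highest base plus $21,500 per additional charge. Highest is witness intimidation at $45,000; 1 additional charge → +$21,500. Combined base = $66,500.
Age 65 or older (−15%): $66,500 × 0.85 = $56,525.
Victim suffered great bodily injury (+$10,500 flat): $56,525 + $10,500 = $67,025.
Offense committed while on probation or parole (+$23,750 flat): $67,025 + $23,750 = $90,775.
$90,775 is at or above the $6,500 minimum.

$90,775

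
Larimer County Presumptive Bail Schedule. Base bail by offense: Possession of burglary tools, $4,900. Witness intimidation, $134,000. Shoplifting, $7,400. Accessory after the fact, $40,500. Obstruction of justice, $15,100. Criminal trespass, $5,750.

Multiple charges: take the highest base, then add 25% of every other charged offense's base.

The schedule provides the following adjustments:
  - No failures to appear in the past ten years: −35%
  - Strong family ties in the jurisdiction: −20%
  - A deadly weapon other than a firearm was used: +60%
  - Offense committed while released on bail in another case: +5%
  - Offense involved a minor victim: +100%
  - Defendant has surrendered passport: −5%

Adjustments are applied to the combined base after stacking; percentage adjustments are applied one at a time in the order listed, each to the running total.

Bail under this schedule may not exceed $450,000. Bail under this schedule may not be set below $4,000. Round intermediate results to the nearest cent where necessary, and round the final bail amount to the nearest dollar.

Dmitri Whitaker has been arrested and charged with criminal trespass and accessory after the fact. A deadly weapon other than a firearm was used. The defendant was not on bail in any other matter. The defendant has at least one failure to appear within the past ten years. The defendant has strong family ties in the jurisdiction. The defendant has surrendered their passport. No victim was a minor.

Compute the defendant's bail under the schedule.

Base amounts from the schedule: criminal trespass $5,750; accessory after the fact $40,500.
Stacking rule: highest base plus 25% of each additional charge. Highest is accessory after the fact at $40,500. Additional: $5,750 × 25% = $1,437.50. Combined base = $40,500 + $1,437.50 = $41,937.50.
Strong family ties in the jurisdiction (−20%): $41,937.50 × 0.8 = $33,550.
A deadly weapon other than a firearm was used (+60%): $33,550 × 1.6 = $53,680.
Defendant has surrendered passport (−5%): $53,680 × 0.95 = $50,996.
$50,996 is within the $450,000 maximum.
$50,996 is at or above the $4,000 minimum.

$50,996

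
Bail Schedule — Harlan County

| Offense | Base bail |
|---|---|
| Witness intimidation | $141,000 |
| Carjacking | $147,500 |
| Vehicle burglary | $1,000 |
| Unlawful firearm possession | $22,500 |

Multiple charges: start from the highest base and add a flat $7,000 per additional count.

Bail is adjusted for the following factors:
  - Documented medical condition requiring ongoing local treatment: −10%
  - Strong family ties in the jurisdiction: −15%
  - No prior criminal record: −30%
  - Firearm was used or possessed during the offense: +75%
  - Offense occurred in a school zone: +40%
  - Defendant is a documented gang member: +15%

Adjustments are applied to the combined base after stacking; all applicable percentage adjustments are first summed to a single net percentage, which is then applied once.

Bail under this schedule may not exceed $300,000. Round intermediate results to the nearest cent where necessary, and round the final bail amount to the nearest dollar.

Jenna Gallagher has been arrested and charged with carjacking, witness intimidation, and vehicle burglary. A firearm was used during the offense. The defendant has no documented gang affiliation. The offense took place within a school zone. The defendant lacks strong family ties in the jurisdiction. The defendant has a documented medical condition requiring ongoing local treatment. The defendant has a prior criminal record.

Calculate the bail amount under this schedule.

$300,000

Base amounts from the schedule: carjacking $147,500; witness intimidation $141,000; vehicle burglary $1,000.
Stacking rule: highest base plus $7,000 per additional charge. Highest is carjacking at $147,500; 2 additional charges → +$14,000. Combined base = $161,500.
Net percentage adjustment: −10% +75% +40% = +105%. $161,500 × 2.05 = $331,075.
Result $331,075 exceeds the maximum of $300,000; bail is capped at $300,000.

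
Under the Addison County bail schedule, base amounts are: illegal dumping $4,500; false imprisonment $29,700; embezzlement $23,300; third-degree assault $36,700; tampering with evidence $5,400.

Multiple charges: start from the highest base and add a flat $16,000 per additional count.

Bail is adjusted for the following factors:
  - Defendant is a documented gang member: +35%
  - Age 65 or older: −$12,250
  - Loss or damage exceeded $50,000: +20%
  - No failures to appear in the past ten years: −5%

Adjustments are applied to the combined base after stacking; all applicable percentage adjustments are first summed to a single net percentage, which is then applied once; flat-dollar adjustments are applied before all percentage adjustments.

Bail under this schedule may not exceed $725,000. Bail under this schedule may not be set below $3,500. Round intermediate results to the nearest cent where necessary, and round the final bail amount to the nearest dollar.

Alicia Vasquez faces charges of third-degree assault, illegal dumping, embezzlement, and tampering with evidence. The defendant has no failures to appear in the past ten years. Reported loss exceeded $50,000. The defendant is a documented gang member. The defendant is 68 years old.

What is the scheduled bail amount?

Base amounts from the schedule: third-degree assault $36,700; illegal dumping $4,500; embezzlement $23,300; tampering with evidence $5,400.
Stacking rule: highest base plus $16,000 per additional charge. Highest is third-degree assault at $36,700; 3 additional charges → +$48,000. Combined base = $84,700.
Age 65 or older (−$12,250 flat): $84,700 − $12,250 = $72,450.
Net percentage adjustment: +35% +20% −5% = +50%. $72,450 × 1.5 = $108,675.
$108,675 is within the $725,000 maximum.
$108,675 is at or above the $3,500 minimum.

$108,675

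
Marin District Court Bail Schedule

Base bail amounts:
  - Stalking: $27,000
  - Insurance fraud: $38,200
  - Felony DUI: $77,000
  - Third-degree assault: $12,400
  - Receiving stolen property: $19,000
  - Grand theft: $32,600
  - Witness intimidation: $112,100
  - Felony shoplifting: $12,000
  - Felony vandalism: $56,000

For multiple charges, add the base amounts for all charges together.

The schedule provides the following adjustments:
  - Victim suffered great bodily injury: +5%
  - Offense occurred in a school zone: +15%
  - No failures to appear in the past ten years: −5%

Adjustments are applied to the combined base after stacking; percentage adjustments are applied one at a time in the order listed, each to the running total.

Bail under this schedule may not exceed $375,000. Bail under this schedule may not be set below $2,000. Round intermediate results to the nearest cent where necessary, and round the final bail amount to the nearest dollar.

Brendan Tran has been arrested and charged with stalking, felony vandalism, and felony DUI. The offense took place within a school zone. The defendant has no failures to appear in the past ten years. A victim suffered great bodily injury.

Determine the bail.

$183,540

Base amounts from the schedule: stalking $27,000; felony vandalism $56,000; felony DUI $77,000.
Stacking rule: sum of all bases. $27,000 + $56,000 + $77,000 = $160,000.
Victim suffered great bodily injury (+5%): $160,000 × 1.05 = $168,000.
Offense occurred in a school zone (+15%): $168,000 × 1.15 = $193,200.
No failures to appear in the past ten years (−5%): $193,200 × 0.95 = $183,540.
$183,540 is within the $375,000 maximum.
$183,540 is at or above the $2,000 minimum.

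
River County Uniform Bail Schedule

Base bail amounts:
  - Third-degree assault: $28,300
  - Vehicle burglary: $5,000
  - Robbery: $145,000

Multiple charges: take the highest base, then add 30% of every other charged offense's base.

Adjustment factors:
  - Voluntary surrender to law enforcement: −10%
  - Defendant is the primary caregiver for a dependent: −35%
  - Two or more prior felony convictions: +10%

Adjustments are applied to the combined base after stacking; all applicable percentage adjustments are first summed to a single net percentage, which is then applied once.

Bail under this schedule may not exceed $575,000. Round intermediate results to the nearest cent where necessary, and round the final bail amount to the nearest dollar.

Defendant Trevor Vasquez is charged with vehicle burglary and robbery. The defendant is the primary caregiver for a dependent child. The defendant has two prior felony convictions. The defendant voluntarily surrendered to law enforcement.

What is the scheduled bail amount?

$95,225

Base amounts from the schedule: vehicle burglary $5,000; robbery $145,000.
Stacking rule: highest base plus 30% of each additional charge. Highest is robbery at $145,000. Additional: $5,000 × 30% = $1,500. Combined base = $145,000 + $1,500 = $146,500.
Net percentage adjustment: −10% −35% +10% = −35%. $146,500 × 0.65 = $95,225.
$95,225 is within the $575,000 maximum.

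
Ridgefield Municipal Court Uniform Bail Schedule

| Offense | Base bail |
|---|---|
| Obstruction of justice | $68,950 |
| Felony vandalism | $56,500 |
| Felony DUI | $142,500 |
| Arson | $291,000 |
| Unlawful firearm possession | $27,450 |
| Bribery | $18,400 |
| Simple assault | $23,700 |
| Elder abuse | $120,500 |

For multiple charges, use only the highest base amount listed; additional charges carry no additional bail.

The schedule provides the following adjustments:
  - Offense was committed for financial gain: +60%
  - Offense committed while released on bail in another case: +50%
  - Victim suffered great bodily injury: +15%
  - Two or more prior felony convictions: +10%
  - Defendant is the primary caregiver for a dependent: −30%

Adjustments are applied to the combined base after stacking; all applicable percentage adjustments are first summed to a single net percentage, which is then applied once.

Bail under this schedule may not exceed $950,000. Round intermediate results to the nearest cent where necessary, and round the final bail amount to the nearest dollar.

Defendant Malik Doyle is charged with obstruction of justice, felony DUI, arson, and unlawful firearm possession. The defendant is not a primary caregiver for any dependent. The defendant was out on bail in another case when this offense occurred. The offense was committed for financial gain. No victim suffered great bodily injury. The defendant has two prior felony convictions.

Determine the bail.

Base amounts from the schedule: obstruction of justice $68,950; felony DUI $142,500; arson $291,000; unlawful firearm possession $27,450.
Stacking rule: use the highest base only. Highest is arson at $291,000. Combined base = $291,000.
Net percentage adjustment: +60% +50% +10% = +120%. $291,000 × 2.2 = $640,200.
$640,200 is within the $950,000 maximum.

$640,200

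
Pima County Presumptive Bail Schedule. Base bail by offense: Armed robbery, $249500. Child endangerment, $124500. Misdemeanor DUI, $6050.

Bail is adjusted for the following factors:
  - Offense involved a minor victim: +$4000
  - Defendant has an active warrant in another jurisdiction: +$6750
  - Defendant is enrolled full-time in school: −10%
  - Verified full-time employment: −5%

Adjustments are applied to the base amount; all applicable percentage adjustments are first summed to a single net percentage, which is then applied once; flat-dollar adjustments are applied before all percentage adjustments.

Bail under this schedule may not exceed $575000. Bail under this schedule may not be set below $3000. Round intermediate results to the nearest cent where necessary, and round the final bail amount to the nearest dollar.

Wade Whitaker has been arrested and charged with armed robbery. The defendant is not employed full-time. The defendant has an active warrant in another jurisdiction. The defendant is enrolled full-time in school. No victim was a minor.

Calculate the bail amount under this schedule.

$230625

Base amounts from the schedule: armed robbery $249500.
Single charge. Combined base = $249500.
Defendant has an active warrant in another jurisdiction (+$6750 flat): $249500 + $6750 = $256250.
Defendant is enrolled full-time in school (−10%): $256250 × 0.9 = $230625.
$230625 is within the $575000 maximum.
$230625 is at or above the $3000 minimum.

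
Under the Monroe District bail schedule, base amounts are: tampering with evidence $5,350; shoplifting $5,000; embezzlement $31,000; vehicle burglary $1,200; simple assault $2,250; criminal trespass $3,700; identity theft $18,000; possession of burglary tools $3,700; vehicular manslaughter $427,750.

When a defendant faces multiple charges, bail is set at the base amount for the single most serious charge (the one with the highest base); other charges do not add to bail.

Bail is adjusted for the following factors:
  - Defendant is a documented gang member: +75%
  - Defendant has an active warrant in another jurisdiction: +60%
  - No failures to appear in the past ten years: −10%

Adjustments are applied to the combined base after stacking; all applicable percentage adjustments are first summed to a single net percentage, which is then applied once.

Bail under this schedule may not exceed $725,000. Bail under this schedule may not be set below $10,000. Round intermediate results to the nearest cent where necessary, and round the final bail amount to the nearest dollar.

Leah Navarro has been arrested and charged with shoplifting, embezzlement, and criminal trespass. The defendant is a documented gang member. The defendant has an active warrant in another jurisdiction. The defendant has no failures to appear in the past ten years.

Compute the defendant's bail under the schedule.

Base amounts from the schedule: shoplifting $5,000; embezzlement $31,000; criminal trespass $3,700.
Stacking rule: use the highest base only. Highest is embezzlement at $31,000. Combined base = $31,000.
Net percentage adjustment: +75% +60% −10% = +125%. $31,000 × 2.25 = $69,750.
$69,750 is within the $725,000 maximum.
$69,750 is at or above the $10,000 minimum.

$69,750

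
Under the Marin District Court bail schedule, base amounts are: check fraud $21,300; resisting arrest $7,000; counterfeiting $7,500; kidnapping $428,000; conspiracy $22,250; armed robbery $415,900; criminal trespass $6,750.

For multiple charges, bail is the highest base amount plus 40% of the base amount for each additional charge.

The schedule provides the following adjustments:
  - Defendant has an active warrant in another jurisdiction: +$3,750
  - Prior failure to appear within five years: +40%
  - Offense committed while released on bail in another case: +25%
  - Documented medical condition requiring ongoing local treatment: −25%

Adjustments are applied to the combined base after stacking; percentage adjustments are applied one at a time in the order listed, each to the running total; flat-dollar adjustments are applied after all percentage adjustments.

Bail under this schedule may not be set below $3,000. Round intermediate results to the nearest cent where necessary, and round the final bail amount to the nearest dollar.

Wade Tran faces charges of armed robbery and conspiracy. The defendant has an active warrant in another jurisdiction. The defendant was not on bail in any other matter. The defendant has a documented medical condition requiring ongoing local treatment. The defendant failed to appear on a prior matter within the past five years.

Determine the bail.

$449,790

Base amounts from the schedule: armed robbery $415,900; conspiracy $22,250.
Stacking rule: highest base plus 40% of each additional charge. Highest is armed robbery at $415,900. Additional: $22,250 × 40% = $8,900. Combined base = $415,900 + $8,900 = $424,800.
Prior failure to appear within five years (+40%): $424,800 × 1.4 = $594,720.
Documented medical condition requiring ongoing local treatment (−25%): $594,720 × 0.75 = $446,040.
Defendant has an active warrant in another jurisdiction (+$3,750 flat): $446,040 + $3,750 = $449,790.
$449,790 is at or above the $3,000 minimum.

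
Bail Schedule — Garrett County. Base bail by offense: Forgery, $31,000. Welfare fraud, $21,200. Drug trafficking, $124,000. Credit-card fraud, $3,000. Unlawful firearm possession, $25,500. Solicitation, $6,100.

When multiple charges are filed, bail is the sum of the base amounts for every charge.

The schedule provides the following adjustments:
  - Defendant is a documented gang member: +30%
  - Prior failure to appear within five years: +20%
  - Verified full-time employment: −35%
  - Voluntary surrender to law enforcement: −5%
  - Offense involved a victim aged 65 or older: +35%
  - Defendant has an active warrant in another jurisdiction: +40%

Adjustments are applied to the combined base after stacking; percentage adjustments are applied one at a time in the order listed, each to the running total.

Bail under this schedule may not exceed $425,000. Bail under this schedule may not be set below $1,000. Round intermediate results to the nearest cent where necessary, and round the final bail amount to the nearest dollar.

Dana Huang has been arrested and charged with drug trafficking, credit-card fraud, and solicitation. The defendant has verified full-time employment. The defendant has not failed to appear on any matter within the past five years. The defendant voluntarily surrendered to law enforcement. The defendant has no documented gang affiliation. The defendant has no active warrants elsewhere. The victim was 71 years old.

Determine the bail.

Base amounts from the schedule: drug trafficking $124,000; credit-card fraud $3,000; solicitation $6,100.
Stacking rule: sum of all bases. $124,000 + $3,000 + $6,100 = $133,100.
Verified full-time employment (−35%): $133,100 × 0.65 = $86,515.
Voluntary surrender to law enforcement (−5%): $86,515 × 0.95 = $82,189.25.
Offense involved a victim aged 65 or older (+35%): $82,189.25 × 1.35 = $110,955.49.
$110,955.49 is within the $425,000 maximum.
$110,955.49 is at or above the $1,000 minimum.
Rounded to the nearest dollar: $110,955.

$110,955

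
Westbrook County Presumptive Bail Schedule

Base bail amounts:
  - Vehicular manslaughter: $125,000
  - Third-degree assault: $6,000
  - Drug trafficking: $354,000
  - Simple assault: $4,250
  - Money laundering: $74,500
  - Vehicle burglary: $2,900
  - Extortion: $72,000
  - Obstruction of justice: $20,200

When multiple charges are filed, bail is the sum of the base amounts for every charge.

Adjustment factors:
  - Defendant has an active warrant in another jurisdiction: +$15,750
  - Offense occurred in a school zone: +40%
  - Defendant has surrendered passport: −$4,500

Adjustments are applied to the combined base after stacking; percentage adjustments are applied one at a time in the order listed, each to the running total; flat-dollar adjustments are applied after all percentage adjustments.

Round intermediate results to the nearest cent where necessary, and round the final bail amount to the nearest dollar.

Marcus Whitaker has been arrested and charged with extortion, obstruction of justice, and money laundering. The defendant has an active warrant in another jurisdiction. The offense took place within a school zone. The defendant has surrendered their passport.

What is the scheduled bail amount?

Base amounts from the schedule: extortion $72,000; obstruction of justice $20,200; money laundering $74,500.
Stacking rule: sum of all bases. $72,000 + $20,200 + $74,500 = $166,700.
Offense occurred in a school zone (+40%): $166,700 × 1.4 = $233,380.
Defendant has an active warrant in another jurisdiction (+$15,750 flat): $233,380 + $15,750 = $249,130.
Defendant has surrendered passport (−$4,500 flat): $249,130 − $4,500 = $244,630.

$244,630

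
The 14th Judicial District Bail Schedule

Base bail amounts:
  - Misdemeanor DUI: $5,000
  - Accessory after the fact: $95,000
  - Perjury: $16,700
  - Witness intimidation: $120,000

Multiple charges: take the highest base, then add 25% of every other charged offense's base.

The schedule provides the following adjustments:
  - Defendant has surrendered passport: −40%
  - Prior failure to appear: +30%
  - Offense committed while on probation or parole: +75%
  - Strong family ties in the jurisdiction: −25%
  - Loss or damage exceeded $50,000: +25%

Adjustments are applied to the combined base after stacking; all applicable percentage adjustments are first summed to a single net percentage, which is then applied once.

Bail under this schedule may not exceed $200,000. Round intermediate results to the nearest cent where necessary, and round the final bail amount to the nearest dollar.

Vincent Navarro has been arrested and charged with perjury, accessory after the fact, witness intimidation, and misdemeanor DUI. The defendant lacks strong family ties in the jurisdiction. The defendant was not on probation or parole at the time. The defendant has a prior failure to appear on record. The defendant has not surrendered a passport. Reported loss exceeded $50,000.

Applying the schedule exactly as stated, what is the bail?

$200,000

Base amounts from the schedule: perjury $16,700; accessory after the fact $95,000; witness intimidation $120,000; misdemeanor DUI $5,000.
Stacking rule: highest base plus 25% of each additional charge. Highest is witness intimidation at $120,000. Additional: $16,700 × 25% = $4,175; $95,000 × 25% = $23,750; $5,000 × 25% = $1,250. Combined base = $120,000 + $29,175 = $149,175.
Net percentage adjustment: +30% +25% = +55%. $149,175 × 1.55 = $231,221.25.
Result $231,221.25 exceeds the maximum of $200,000; bail is capped at $200,000.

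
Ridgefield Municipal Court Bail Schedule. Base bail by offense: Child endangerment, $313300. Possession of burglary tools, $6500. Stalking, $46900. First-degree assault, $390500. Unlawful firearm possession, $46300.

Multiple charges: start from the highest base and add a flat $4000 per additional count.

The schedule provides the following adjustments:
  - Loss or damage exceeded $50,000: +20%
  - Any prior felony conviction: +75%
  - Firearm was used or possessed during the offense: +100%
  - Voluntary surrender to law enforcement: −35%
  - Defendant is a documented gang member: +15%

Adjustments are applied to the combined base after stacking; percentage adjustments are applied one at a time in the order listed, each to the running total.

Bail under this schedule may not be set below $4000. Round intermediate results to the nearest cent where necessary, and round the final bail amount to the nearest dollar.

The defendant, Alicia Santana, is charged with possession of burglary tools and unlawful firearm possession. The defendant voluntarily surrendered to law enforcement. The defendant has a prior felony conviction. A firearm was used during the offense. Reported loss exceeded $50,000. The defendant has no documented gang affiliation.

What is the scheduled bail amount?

Base amounts from the schedule: possession of burglary tools $6500; unlawful firearm possession $46300.
Stacking rule: highest base plus $4000 per additional charge. Highest is unlawful firearm possession at $46300; 1 additional charge → +$4000. Combined base = $50300.
Loss or damage exceeded $50,000 (+20%): $50300 × 1.2 = $60360.
Any prior felony conviction (+75%): $60360 × 1.75 = $105630.
Firearm was used or possessed during the offense (+100%): $105630 × 2 = $211260.
Voluntary surrender to law enforcement (−35%): $211260 × 0.65 = $137319.
$137319 is at or above the $4000 minimum.

$137319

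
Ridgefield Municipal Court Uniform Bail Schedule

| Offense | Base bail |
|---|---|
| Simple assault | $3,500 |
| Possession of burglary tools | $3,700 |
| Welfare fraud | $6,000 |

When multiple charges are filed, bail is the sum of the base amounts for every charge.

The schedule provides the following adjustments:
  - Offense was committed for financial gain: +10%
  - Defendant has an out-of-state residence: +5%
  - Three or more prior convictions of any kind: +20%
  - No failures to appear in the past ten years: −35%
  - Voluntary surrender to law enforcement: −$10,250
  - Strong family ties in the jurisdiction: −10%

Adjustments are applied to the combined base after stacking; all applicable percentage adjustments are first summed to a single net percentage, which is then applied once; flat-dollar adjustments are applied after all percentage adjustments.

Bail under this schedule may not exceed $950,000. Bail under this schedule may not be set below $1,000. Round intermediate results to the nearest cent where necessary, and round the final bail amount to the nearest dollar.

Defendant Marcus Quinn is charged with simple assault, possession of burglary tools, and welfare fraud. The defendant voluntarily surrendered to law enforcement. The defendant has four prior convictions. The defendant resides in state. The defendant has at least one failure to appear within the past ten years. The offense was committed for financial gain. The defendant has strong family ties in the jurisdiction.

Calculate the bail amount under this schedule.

Base amounts from the schedule: simple assault $3,500; possession of burglary tools $3,700; welfare fraud $6,000.
Stacking rule: sum of all bases. $3,500 + $3,700 + $6,000 = $13,200.
Net percentage adjustment: +10% +20% −10% = +20%. $13,200 × 1.2 = $15,840.
Voluntary surrender to law enforcement (−$10,250 flat): $15,840 − $10,250 = $5,590.
$5,590 is within the $950,000 maximum.
$5,590 is at or above the $1,000 minimum.

$5,590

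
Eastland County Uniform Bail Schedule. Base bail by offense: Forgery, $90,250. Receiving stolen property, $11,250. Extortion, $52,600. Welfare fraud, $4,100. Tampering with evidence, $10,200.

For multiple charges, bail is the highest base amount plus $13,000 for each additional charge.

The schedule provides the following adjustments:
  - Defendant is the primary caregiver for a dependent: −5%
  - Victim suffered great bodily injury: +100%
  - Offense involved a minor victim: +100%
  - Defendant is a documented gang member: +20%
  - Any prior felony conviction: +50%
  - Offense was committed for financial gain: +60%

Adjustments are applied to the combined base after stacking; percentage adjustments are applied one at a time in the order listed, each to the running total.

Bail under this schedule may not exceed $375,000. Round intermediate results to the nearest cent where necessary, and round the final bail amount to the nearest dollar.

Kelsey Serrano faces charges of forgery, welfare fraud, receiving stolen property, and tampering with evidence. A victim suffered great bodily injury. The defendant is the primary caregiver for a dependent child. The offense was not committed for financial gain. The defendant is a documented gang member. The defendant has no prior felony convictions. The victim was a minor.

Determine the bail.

$375,000

Base amounts from the schedule: forgery $90,250; welfare fraud $4,100; receiving stolen property $11,250; tampering with evidence $10,200.
Stacking rule: highest base plus $13,000 per additional charge. Highest is forgery at $90,250; 3 additional charges → +$39,000. Combined base = $129,250.
Defendant is the primary caregiver for a dependent (−5%): $129,250 × 0.95 = $122,787.50.
Victim suffered great bodily injury (+100%): $122,787.50 × 2 = $245,575.
Offense involved a minor victim (+100%): $245,575 × 2 = $491,150.
Defendant is a documented gang member (+20%): $491,150 × 1.2 = $589,380.
Result $589,380 exceeds the maximum of $375,000; bail is capped at $375,000.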